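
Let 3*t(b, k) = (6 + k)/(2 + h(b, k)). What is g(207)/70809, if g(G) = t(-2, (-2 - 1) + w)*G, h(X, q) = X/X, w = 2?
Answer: 115/70809 ≈ 0.0016241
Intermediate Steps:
h(X, q) = 1
t(b, k) = ⅔ + k/9 (t(b, k) = ((6 + k)/(2 + 1))/3 = ((6 + k)/3)/3 = ((6 + k)*(⅓))/3 = (2 + k/3)/3 = ⅔ + k/9)
g(G) = 5*G/9 (g(G) = (⅔ + ((-2 - 1) + 2)/9)*G = (⅔ + (-3 + 2)/9)*G = (⅔ + (⅑)*(-1))*G = (⅔ - ⅑)*G = 5*G/9)
g(207)/70809 = ((5/9)*207)/70809 = 115*(1/70809) = 115/70809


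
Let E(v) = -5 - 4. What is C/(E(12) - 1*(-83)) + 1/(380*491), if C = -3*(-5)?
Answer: 1399387/6903460 ≈ 0.20271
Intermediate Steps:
E(v) = -9
C = 15
C/(E(12) - 1*(-83)) + 1/(380*491) = 15/(-9 - 1*(-83)) + 1/(380*491) = 15/(-9 + 83) + (1/380)*(1/491) = 15/74 + 1/186580 = 1399387/6903460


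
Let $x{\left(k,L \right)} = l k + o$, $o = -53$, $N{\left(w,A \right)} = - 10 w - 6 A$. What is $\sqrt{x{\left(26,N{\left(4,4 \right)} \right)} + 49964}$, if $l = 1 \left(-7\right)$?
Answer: $223$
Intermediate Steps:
$l = -7$
$x{\left(k,L \right)} = -53 - 7 k$ ($x{\left(k,L \right)} = - 7 k - 53 = -53 - 7 k$)
$\sqrt{x{\left(26,N{\left(4,4 \right)} \right)} + 49964} = \sqrt{\left(-53 - 182\right) + 49964} = \sqrt{-235 + 49964} = \sqrt{49729} = 223$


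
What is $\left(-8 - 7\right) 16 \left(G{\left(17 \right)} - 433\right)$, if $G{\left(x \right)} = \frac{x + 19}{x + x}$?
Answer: $\frac{1762320}{17} \approx 1.0367 \cdot 10^{5}$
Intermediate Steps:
$G{\left(x \right)} = \frac{19 + x}{2 x}$
$\left(-8 - 7\right) 16 \left(G{\left(17 \right)} - 433\right) = \left(-8 - 7\right) 16 \left(\frac{19 + 17}{2 \cdot 17} - 433\right) = \left(-8 - 7\right) 16 \left(\frac{1}{2} \cdot \frac{1}{17} \cdot 36 - 433\right) = \left(-15\right) 16 \left(\frac{18}{17} - 433\right) = \left(-240\right) \left(- \frac{7343}{17}\right) = \frac{1762320}{17}$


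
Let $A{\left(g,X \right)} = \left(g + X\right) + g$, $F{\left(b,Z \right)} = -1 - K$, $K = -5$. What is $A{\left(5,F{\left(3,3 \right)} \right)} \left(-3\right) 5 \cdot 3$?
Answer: $-630$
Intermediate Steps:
$F{\left(b,Z \right)} = 4$ ($F{\left(b,Z \right)} = -1 - -5 = -1 + 5 = 4$)
$A{\left(g,X \right)} = X + 2 g$ ($A{\left(g,X \right)} = \left(X + g\right) + g = X + 2 g$)
$A{\left(5,F{\left(3,3 \right)} \right)} \left(-3\right) 5 \cdot 3 = \left(4 + 2 \cdot 5\right) \left(-3\right) 5 \cdot 3 = \left(4 + 10\right) \left(\left(-15\right) 3\right) = 14 \left(-45\right) = -630$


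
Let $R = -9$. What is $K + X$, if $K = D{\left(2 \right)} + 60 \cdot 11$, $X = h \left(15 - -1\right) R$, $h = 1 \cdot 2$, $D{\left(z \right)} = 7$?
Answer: $379$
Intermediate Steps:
$h = 2$
$X = -288$ ($X = 2 \left(15 - -1\right) \left(-9\right) = 2 \left(15 + 1\right) \left(-9\right) = 2 \cdot 16 \left(-9\right) = 32 \left(-9\right) = -288$)
$K = 667$ ($K = 7 + 60 \cdot 11 = 7 + 660 = 667$)
$K + X = 667 - 288 = 379$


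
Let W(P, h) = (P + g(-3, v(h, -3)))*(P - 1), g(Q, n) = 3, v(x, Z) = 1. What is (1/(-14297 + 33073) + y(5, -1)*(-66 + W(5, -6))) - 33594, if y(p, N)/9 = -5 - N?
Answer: -607779119/18776 ≈ -32370.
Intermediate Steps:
W(P, h) = (-1 + P)*(3 + P) (W(P, h) = (P + 3)*(P - 1) = (3 + P)*(-1 + P) = (-1 + P)*(3 + P))
y(p, N) = -45 - 9*N (y(p, N) = 9*(-5 - N) = -45 - 9*N)
(1/(-14297 + 33073) + y(5, -1)*(-66 + W(5, -6))) - 33594 = (1/(-14297 + 33073) + (-45 - 9*(-1))*(-66 + (-3 + 5² + 2*5))) - 33594 = (1/18776 + (-45 + 9)*(-66 + (-3 + 25 + 10))) - 33594 = (1/18776 - 36*(-66 + 32)) - 33594 = (1/18776 - 36*(-34)) - 33594 = (1/18776 + 1224) - 33594 = 22981825/18776 - 33594 = -607779119/18776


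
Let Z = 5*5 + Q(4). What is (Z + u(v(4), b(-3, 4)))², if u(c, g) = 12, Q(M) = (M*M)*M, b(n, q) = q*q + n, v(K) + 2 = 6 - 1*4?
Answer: 10201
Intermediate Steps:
v(K) = 0 (v(K) = -2 + (6 - 1*4) = -2 + (6 - 4) = -2 + 2 = 0)
b(n, q) = n + q² (b(n, q) = q² + n = n + q²)
Q(M) = M³ (Q(M) = M²*M = M³)
Z = 89 (Z = 5*5 + 4³ = 25 + 64 = 89)
(Z + u(v(4), b(-3, 4)))² = (89 + 12)² = 101² = 10201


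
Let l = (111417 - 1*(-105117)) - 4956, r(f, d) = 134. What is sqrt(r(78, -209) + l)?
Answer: 16*sqrt(827) ≈ 460.12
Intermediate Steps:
l = 211578 (l = (111417 + 105117) - 4956 = 216534 - 4956 = 211578)
sqrt(r(78, -209) + l) = sqrt(134 + 211578) = sqrt(211712) = 16*sqrt(827)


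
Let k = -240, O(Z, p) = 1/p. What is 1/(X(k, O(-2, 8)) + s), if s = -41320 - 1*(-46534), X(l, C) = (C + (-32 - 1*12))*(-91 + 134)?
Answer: 8/26619 ≈ 0.00030054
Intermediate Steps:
O(Z, p) = 1/p
X(l, C) = -1892 + 43*C (X(l, C) = (C + (-32 - 12))*43 = (C - 44)*43 = (-44 + C)*43 = -1892 + 43*C)
s = 5214 (s = -41320 + 46534 = 5214)
1/(X(k, O(-2, 8)) + s) = 1/((-1892 + 43/8) + 5214) = 1/(-15093/8 + 5214) = 1/(26619/8) = 8/26619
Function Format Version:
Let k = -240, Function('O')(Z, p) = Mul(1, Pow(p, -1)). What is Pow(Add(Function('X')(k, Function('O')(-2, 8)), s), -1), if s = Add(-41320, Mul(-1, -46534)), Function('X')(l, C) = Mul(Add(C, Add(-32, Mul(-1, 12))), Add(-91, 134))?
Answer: Rational(8, 26619) ≈ 0.00030054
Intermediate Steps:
Function('O')(Z, p) = Pow(p, -1)
Function('X')(l, C) = Add(-1892, Mul(43, C)) (Function('X')(l, C) = Mul(Add(C, Add(-32, -12)), 43) = Mul(Add(C, -44), 43) = Mul(Add(-44, C), 43) = Add(-1892, Mul(43, C)))
s = 5214 (s = Add(-41320, 46534) = 5214)
Pow(Add(Function('X')(k, Function('O')(-2, 8)), s), -1) = Pow(Add(Add(-1892, Mul(43, Pow(8, -1))), 5214), -1) = Pow(Add(Add(-1892, Mul(43, Rational(1, 8))), 5214), -1) = Pow(Add(Add(-1892, Rational(43, 8)), 5214), -1) = Pow(Add(Rational(-15093, 8), 5214), -1) = Pow(Rational(26619, 8), -1) = Rational(8, 26619)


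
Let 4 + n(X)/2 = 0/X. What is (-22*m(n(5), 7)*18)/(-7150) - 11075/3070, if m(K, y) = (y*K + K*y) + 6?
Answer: -1891387/199550 ≈ -9.4783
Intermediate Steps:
n(X) = -8 (n(X) = -8 + 2*(0/X) = -8 + 2*0 = -8 + 0 = -8)
m(K, y) = 6 + 2*K*y (m(K, y) = (K*y + K*y) + 6 = 2*K*y + 6 = 6 + 2*K*y)
(-22*m(n(5), 7)*18)/(-7150) - 11075/3070 = (-22*(6 + 2*(-8)*7)*18)/(-7150) - 11075/3070 = (-22*(6 - 112)*18)*(-1/7150) - 11075*1/3070 = (-22*(-106)*18)*(-1/7150) - 2215/614 = (2332*18)*(-1/7150) - 2215/614 = 41976*(-1/7150) - 2215/614 = -1908/325 - 2215/614 = -1891387/199550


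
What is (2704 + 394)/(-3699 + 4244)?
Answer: 3098/545 ≈ 5.6844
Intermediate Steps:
(2704 + 394)/(-3699 + 4244) = 3098/545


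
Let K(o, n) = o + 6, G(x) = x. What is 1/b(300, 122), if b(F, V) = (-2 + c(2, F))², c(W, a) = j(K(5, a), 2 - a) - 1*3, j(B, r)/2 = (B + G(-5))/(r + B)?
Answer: 82369/2093809 ≈ 0.039339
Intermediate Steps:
K(o, n) = 6 + o
j(B, r) = 2*(-5 + B)/(B + r) (j(B, r) = 2*((B - 5)/(r + B)) = 2*((-5 + B)/(B + r)) = 2*(-5 + B)/(B + r))
c(W, a) = -3 + 12/(13 - a) (c(W, a) = 2*(-5 + (6 + 5))/((6 + 5) + (2 - a)) - 1*3 = 2*(-5 + 11)/(11 + (2 - a)) - 3 = 2*6/(13 - a) - 3 = 12/(13 - a) - 3 = -3 + 12/(13 - a))
b(F, V) = (-2 + 3*(9 - F)/(-13 + F))²
1/b(300, 122) = 1/((53 - 5*300)²/(13 - 1*300)²) = 1/((53 - 1500)²/(13 - 300)²) = 1/((-1447)²/(-287)²) = 1/((1/82369)*2093809) = 1/(2093809/82369) = 82369/2093809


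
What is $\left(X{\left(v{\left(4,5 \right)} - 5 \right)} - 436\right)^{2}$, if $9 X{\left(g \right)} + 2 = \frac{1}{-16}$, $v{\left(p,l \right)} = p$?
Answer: $\frac{438441721}{2304} \approx 1.903 \cdot 10^{5}$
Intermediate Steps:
$X{\left(g \right)} = - \frac{11}{48}$ ($X{\left(g \right)} = - \frac{2}{9} + \frac{1}{9 \left(-16\right)} = - \frac{2}{9} + \frac{1}{9} \left(- \frac{1}{16}\right) = - \frac{2}{9} - \frac{1}{144} = - \frac{11}{48}$)
$\left(X{\left(v{\left(4,5 \right)} - 5 \right)} - 436\right)^{2} = \left(- \frac{11}{48} - 436\right)^{2} = \left(- \frac{20939}{48}\right)^{2} = \frac{438441721}{2304}$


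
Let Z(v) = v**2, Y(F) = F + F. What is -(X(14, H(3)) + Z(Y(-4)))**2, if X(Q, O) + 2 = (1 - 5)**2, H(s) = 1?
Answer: -6084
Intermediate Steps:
Y(F) = 2*F
X(Q, O) = 14 (X(Q, O) = -2 + (1 - 5)**2 = -2 + (-4)**2 = -2 + 16 = 14)
-(X(14, H(3)) + Z(Y(-4)))**2 = -(14 + (2*(-4))**2)**2 = -(14 + (-8)**2)**2 = -(14 + 64)**2 = -1*78**2 = -1*6084 = -6084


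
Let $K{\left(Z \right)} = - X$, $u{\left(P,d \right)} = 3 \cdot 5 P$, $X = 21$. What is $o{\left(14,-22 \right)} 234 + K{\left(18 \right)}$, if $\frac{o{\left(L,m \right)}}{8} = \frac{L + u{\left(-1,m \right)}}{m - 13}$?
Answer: $\frac{1137}{35} \approx 32.486$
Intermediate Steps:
$u{\left(P,d \right)} = 15 P$
$K{\left(Z \right)} = -21$ ($K{\left(Z \right)} = \left(-1\right) 21 = -21$)
$o{\left(L,m \right)} = \frac{8 \left(-15 + L\right)}{-13 + m}$ ($o{\left(L,m \right)} = 8 \frac{L + 15 \left(-1\right)}{m - 13} = 8 \frac{L - 15}{-13 + m} = 8 \frac{-15 + L}{-13 + m} = \frac{8 \left(-15 + L\right)}{-13 + m}$)
$o{\left(14,-22 \right)} 234 + K{\left(18 \right)} = \frac{8 \left(-15 + 14\right)}{-13 - 22} \cdot 234 - 21 = 8 \frac{1}{-35} \left(-1\right) 234 - 21 = 8 \left(- \frac{1}{35}\right) \left(-1\right) 234 - 21 = \frac{8}{35} \cdot 234 - 21 = \frac{1872}{35} - 21 = \frac{1137}{35}$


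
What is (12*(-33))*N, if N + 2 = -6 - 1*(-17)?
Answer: -3564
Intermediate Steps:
N = 9 (N = -2 + (-6 - 1*(-17)) = -2 + (-6 + 17) = -2 + 11 = 9)
(12*(-33))*N = (12*(-33))*9 = -396*9 = -3564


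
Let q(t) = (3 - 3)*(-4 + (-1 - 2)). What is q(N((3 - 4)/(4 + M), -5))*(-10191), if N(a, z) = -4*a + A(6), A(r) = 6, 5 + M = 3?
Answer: 0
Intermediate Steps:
M = -2 (M = -5 + 3 = -2)
N(a, z) = 6 - 4*a (N(a, z) = -4*a + 6 = 6 - 4*a)
q(t) = 0 (q(t) = 0*(-4 - 3) = 0*(-7) = 0)
q(N((3 - 4)/(4 + M), -5))*(-10191) = 0*(-10191) = 0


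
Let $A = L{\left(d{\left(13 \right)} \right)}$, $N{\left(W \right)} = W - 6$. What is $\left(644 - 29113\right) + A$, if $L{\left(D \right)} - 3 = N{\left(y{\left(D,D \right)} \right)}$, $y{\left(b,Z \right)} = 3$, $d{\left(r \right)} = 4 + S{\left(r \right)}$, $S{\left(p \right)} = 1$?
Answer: $-28469$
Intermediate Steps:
$d{\left(r \right)} = 5$ ($d{\left(r \right)} = 4 + 1 = 5$)
$N{\left(W \right)} = -6 + W$
$L{\left(D \right)} = 0$ ($L{\left(D \right)} = 3 + \left(-6 + 3\right) = 3 - 3 = 0$)
$A = 0$
$\left(644 - 29113\right) + A = \left(644 - 29113\right) + 0 = -28469 + 0 = -28469$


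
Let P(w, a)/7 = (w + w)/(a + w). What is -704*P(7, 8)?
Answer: -68992/15 ≈ -4599.5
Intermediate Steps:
P(w, a) = 14*w/(a + w) (P(w, a) = 7*((w + w)/(a + w)) = 7*((2*w)/(a + w)) = 7*(2*w/(a + w)) = 14*w/(a + w))
-704*P(7, 8) = -9856*7/(8 + 7) = -9856*7/15 = -704*98/15 = -68992/15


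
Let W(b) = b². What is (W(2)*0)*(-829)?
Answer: 0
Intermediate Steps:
(W(2)*0)*(-829) = (2²*0)*(-829) = (4*0)*(-829) = 0*(-829) = 0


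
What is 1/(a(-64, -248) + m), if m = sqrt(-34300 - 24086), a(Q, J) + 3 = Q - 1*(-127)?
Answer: 10/10331 - I*sqrt(58386)/61986 ≈ 0.00096796 - 0.0038982*I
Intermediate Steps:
a(Q, J) = 124 + Q (a(Q, J) = -3 + (Q - 1*(-127)) = -3 + (Q + 127) = -3 + (127 + Q) = 124 + Q)
m = I*sqrt(58386) (m = sqrt(-58386) = I*sqrt(58386) ≈ 241.63*I)
1/(a(-64, -248) + m) = 1/((124 - 64) + I*sqrt(58386)) = 1/(60 + I*sqrt(58386))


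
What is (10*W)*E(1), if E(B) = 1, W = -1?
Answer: -10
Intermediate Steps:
(10*W)*E(1) = (10*(-1))*1 = -10*1 = -10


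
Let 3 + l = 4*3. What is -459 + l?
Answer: -450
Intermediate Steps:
l = 9 (l = -3 + 4*3 = -3 + 12 = 9)
-459 + l = -459 + 9 = -450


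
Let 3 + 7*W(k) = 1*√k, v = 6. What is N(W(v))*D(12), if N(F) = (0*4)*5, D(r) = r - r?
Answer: 0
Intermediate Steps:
D(r) = 0
W(k) = -3/7 + √k/7 (W(k) = -3/7 + (1*√k)/7 = -3/7 + √k/7)
N(F) = 0 (N(F) = 0*5 = 0)
N(W(v))*D(12) = 0*0 = 0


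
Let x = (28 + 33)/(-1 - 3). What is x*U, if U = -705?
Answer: 43005/4 ≈ 10751.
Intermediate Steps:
x = -61/4 (x = 61/(-4) = 61*(-¼) = -61/4 ≈ -15.250)
x*U = -61/4*(-705) = 43005/4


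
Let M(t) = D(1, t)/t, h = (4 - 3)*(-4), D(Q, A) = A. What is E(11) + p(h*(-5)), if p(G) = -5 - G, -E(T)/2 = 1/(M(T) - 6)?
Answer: -123/5 ≈ -24.600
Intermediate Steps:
h = -4 (h = 1*(-4) = -4)
M(t) = 1 (M(t) = t/t = 1)
E(T) = ⅖ (E(T) = -2/(1 - 6) = -2/(-5) = -2*(-⅕) = ⅖)
E(11) + p(h*(-5)) = ⅖ + (-5 - (-4)*(-5)) = ⅖ + (-5 - 1*20) = ⅖ + (-5 - 20) = ⅖ - 25 = -123/5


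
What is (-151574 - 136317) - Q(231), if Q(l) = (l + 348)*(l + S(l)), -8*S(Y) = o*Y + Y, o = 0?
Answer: -3239371/8 ≈ -4.0492e+5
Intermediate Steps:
S(Y) = -Y/8 (S(Y) = -(0*Y + Y)/8 = -(0 + Y)/8 = -Y/8)
Q(l) = 7*l*(348 + l)/8 (Q(l) = (l + 348)*(l - l/8) = (348 + l)*(7*l/8) = 7*l*(348 + l)/8)
(-151574 - 136317) - Q(231) = (-151574 - 136317) - 7*231*(348 + 231)/8 = -287891 - 7*231*579/8 = -287891 - 1*936243/8 = -287891 - 936243/8 = -3239371/8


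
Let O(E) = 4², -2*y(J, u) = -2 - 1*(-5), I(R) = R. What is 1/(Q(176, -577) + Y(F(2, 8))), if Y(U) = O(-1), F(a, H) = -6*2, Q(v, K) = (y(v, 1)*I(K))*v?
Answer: 1/152344 ≈ 6.5641e-6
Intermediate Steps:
y(J, u) = -3/2 (y(J, u) = -(-2 - 1*(-5))/2 = -(-2 + 5)/2 = -½*3 = -3/2)
O(E) = 16
Q(v, K) = -3*K*v/2 (Q(v, K) = (-3*K/2)*v = -3*K*v/2)
F(a, H) = -12
Y(U) = 16
1/(Q(176, -577) + Y(F(2, 8))) = 1/(-3/2*(-577)*176 + 16) = 1/(152328 + 16) = 1/152344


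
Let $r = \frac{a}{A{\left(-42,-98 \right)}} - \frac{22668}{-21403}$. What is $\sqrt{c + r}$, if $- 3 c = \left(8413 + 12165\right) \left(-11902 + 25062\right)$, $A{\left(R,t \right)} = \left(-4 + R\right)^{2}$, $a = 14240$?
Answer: $\frac{2 i \sqrt{49218146325179674809}}{1476807} \approx 9501.0 i$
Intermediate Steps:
$r = \frac{88186052}{11322187}$ ($r = \frac{14240}{\left(-4 - 42\right)^{2}} - \frac{22668}{-21403} = \frac{14240}{\left(-46\right)^{2}} - - \frac{22668}{21403} = \frac{14240}{2116} + \frac{22668}{21403} = 14240 \cdot \frac{1}{2116} + \frac{22668}{21403} = \frac{3560}{529} + \frac{22668}{21403} = \frac{88186052}{11322187} \approx 7.7888$)
$c = - \frac{270806480}{3}$ ($c = - \frac{\left(8413 + 12165\right) \left(-11902 + 25062\right)}{3} = - \frac{20578 \cdot 13160}{3} = \left(- \frac{1}{3}\right) 270806480 = - \frac{270806480}{3} \approx -9.0269 \cdot 10^{7}$)
$\sqrt{c + r} = \sqrt{- \frac{270806480}{3} + \frac{88186052}{11322187}} = \sqrt{- \frac{3066121342813604}{33966561}} = \frac{2 i \sqrt{49218146325179674809}}{1476807}$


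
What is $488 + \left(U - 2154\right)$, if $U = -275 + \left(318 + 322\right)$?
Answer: $-1301$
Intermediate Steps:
$U = 365$ ($U = -275 + 640 = 365$)
$488 + \left(U - 2154\right) = 488 + \left(365 - 2154\right) = 488 - 1789 = -1301$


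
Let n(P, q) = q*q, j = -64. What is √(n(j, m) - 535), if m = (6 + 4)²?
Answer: √9465 ≈ 97.288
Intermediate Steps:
m = 100 (m = 10² = 100)
n(P, q) = q²
√(n(j, m) - 535) = √(100² - 535) = √(10000 - 535) = √9465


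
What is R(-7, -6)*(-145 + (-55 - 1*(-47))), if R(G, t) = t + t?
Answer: 1836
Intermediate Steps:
R(G, t) = 2*t
R(-7, -6)*(-145 + (-55 - 1*(-47))) = (2*(-6))*(-145 + (-55 - 1*(-47))) = -12*(-145 + (-55 + 47)) = -12*(-145 - 8) = -12*(-153) = 1836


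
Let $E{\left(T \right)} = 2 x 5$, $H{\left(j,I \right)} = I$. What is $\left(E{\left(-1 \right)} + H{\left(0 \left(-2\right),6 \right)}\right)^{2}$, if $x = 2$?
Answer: $676$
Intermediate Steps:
$E{\left(T \right)} = 20$ ($E{\left(T \right)} = 2 \cdot 2 \cdot 5 = 4 \cdot 5 = 20$)
$\left(E{\left(-1 \right)} + H{\left(0 \left(-2\right),6 \right)}\right)^{2} = \left(20 + 6\right)^{2} = 26^{2} = 676$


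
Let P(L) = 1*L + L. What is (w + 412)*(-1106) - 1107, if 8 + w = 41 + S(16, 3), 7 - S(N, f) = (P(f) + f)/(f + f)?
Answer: -499360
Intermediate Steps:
P(L) = 2*L (P(L) = L + L = 2*L)
S(N, f) = 11/2 (S(N, f) = 7 - (2*f + f)/(f + f) = 7 - 3*f/(2*f) = 7 - 3*f*1/(2*f) = 7 - 1*3/2 = 7 - 3/2 = 11/2)
w = 77/2 (w = -8 + (41 + 11/2) = -8 + 93/2 = 77/2 ≈ 38.500)
(w + 412)*(-1106) - 1107 = (77/2 + 412)*(-1106) - 1107 = (901/2)*(-1106) - 1107 = -498253 - 1107 = -499360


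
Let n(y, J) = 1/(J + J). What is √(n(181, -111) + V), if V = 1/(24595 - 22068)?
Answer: I*√3581970/29526 ≈ 0.0641*I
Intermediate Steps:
V = 1/2527 ≈ 0.00039573
n(y, J) = 1/(2*J)
√(n(181, -111) + V) = √((½)/(-111) + 1/2527) = √((½)*(-1/111) + 1/2527) = √(-1/222 + 1/2527) = √(-2305/560994) = I*√3581970/29526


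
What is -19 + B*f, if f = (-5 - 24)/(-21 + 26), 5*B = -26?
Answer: 279/25 ≈ 11.160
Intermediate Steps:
B = -26/5 (B = (1/5)*(-26) = -26/5 ≈ -5.2000)
f = -29/5 ≈ -5.8000
-19 + B*f = -19 - 26/5*(-29/5) = -19 + 754/25 = 279/25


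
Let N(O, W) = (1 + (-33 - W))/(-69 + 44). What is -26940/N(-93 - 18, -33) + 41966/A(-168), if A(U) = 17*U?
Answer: 961737017/1428 ≈ 6.7349e+5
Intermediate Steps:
N(O, W) = 32/25 + W/25 (N(O, W) = (-32 - W)/(-25) = (-32 - W)*(-1/25) = 32/25 + W/25)
-26940/N(-93 - 18, -33) + 41966/A(-168) = -26940/(32/25 + (1/25)*(-33)) + 41966/((17*(-168))) = -26940/(32/25 - 33/25) + 41966/(-2856) = -26940/(-1/25) + 41966*(-1/2856) = -26940*(-25) - 20983/1428 = 673500 - 20983/1428 = 961737017/1428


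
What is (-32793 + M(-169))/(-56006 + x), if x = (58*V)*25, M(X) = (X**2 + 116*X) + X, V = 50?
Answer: -24005/16494 ≈ -1.4554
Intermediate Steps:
M(X) = X**2 + 117*X
x = 72500 (x = (58*50)*25 = 2900*25 = 72500)
(-32793 + M(-169))/(-56006 + x) = (-32793 - 169*(117 - 169))/(-56006 + 72500) = (-32793 - 169*(-52))/16494 = (-32793 + 8788)*(1/16494) = -24005*1/16494 = -24005/16494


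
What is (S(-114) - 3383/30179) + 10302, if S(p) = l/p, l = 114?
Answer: 310870496/30179 ≈ 10301.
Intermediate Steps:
S(p) = 114/p
(S(-114) - 3383/30179) + 10302 = (114/(-114) - 3383/30179) + 10302 = (114*(-1/114) - 3383*1/30179) + 10302 = (-1 - 3383/30179) + 10302 = -33562/30179 + 10302 = 310870496/30179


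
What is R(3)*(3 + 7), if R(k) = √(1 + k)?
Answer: 20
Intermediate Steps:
R(3)*(3 + 7) = √(1 + 3)*(3 + 7) = √4*10 = 2*10 = 20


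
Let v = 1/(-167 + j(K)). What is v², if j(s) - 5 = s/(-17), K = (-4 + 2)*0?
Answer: 1/26244 ≈ 3.8104e-5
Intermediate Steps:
K = 0 (K = -2*0 = 0)
j(s) = 5 - s/17 (j(s) = 5 + s/(-17) = 5 + s*(-1/17) = 5 - s/17)
v = -1/162 (v = 1/(-167 + (5 - 1/17*0)) = 1/(-167 + (5 + 0)) = 1/(-167 + 5) = 1/(-162) = -1/162 ≈ -0.0061728)
v² = (-1/162)² = 1/26244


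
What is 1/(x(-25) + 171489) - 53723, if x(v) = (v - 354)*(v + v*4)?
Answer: -11758030671/218864 ≈ -53723.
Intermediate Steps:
x(v) = 5*v*(-354 + v) (x(v) = (-354 + v)*(v + 4*v) = (-354 + v)*(5*v) = 5*v*(-354 + v))
1/(x(-25) + 171489) - 53723 = 1/(5*(-25)*(-354 - 25) + 171489) - 53723 = 1/(5*(-25)*(-379) + 171489) - 53723 = 1/(47375 + 171489) - 53723 = 1/218864 - 53723 = -11758030671/218864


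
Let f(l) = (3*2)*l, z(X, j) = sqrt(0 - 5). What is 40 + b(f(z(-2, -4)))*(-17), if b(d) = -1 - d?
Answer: 57 + 102*I*sqrt(5) ≈ 57.0 + 228.08*I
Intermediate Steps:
z(X, j) = I*sqrt(5) (z(X, j) = sqrt(-5) = I*sqrt(5))
f(l) = 6*l
40 + b(f(z(-2, -4)))*(-17) = 40 + (-1 - 6*I*sqrt(5))*(-17) = 40 + (17 + 102*I*sqrt(5)) = 57 + 102*I*sqrt(5)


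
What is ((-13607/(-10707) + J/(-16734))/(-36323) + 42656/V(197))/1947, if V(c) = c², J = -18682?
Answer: 46264959426608656/81958958605928678967 ≈ 0.00056449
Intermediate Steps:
((-13607/(-10707) + J/(-16734))/(-36323) + 42656/V(197))/1947 = ((-13607/(-10707) - 18682/(-16734))/(-36323) + 42656/(197²))/1947 = ((-13607*(-1/10707) - 18682*(-1/16734))*(-1/36323) + 42656/38809)*(1/1947) = ((13607/10707 + 9341/8367)*(-1/36323) + 42656*(1/38809))*(1/1947) = ((71287952/29861823)*(-1/36323) + 42656/38809)*(1/1947) = (-71287952/1084670996829 + 42656/38809)*(1/1947) = (46264959426608656/42094996715936661)*(1/1947) = 46264959426608656/81958958605928678967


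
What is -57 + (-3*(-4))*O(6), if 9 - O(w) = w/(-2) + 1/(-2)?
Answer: 93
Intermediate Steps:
O(w) = 19/2 + w/2 (O(w) = 9 - (w/(-2) + 1/(-2)) = 9 - (w*(-½) + 1*(-½)) = 9 - (-w/2 - ½) = 9 - (-½ - w/2) = 9 + (½ + w/2) = 19/2 + w/2)
-57 + (-3*(-4))*O(6) = -57 + (-3*(-4))*(19/2 + (½)*6) = -57 + 12*(19/2 + 3) = -57 + 12*(25/2) = -57 + 150 = 93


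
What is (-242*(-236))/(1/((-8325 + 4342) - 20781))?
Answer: -1414321568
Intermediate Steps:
(-242*(-236))/(1/((-8325 + 4342) - 20781)) = 57112/(1/(-3983 - 20781)) = 57112/(1/(-24764)) = 57112/(-1/24764) = 57112*(-24764) = -1414321568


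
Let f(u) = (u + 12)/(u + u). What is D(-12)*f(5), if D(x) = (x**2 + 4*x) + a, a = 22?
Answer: 1003/5 ≈ 200.60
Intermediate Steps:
f(u) = (12 + u)/(2*u) (f(u) = (12 + u)/((2*u)) = (12 + u)*(1/(2*u)) = (12 + u)/(2*u))
D(x) = 22 + x**2 + 4*x (D(x) = (x**2 + 4*x) + 22 = 22 + x**2 + 4*x)
D(-12)*f(5) = (22 + (-12)**2 + 4*(-12))*((1/2)*(12 + 5)/5) = (22 + 144 - 48)*((1/2)*(1/5)*17) = 118*(17/10) = 1003/5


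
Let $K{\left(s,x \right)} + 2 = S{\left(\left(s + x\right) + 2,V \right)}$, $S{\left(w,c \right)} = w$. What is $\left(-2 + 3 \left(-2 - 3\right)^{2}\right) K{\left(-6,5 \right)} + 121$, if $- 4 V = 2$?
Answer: $48$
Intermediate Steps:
$V = - \frac{1}{2}$ ($V = \left(- \frac{1}{4}\right) 2 = - \frac{1}{2} \approx -0.5$)
$K{\left(s,x \right)} = s + x$ ($K{\left(s,x \right)} = -2 + \left(\left(s + x\right) + 2\right) = -2 + \left(2 + s + x\right) = s + x$)
$\left(-2 + 3 \left(-2 - 3\right)^{2}\right) K{\left(-6,5 \right)} + 121 = \left(-2 + 3 \left(-2 - 3\right)^{2}\right) \left(-6 + 5\right) + 121 = \left(-2 + 3 \left(-5\right)^{2}\right) \left(-1\right) + 121 = \left(-2 + 3 \cdot 25\right) \left(-1\right) + 121 = \left(-2 + 75\right) \left(-1\right) + 121 = 73 \left(-1\right) + 121 = -73 + 121 = 48$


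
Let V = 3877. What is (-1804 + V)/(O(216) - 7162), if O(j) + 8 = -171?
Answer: -691/2447 ≈ -0.28239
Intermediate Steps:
O(j) = -179 (O(j) = -8 - 171 = -179)
(-1804 + V)/(O(216) - 7162) = (-1804 + 3877)/(-179 - 7162) = 2073/(-7341) = 2073*(-1/7341) = -691/2447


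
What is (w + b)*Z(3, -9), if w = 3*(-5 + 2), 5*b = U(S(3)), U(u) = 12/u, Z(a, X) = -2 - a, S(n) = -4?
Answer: 48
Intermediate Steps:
b = -3/5 (b = (12/(-4))/5 = (12*(-1/4))/5 = (1/5)*(-3) = -3/5 ≈ -0.60000)
w = -9 (w = 3*(-3) = -9)
(w + b)*Z(3, -9) = (-9 - 3/5)*(-2 - 1*3) = -48*(-2 - 3)/5 = -48/5*(-5) = 48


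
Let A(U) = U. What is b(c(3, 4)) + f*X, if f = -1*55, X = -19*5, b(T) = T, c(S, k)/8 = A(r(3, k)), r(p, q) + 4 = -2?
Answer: 5177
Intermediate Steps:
r(p, q) = -6 (r(p, q) = -4 - 2 = -6)
c(S, k) = -48 (c(S, k) = 8*(-6) = -48)
X = -95
f = -55
b(c(3, 4)) + f*X = -48 - 55*(-95) = -48 + 5225 = 5177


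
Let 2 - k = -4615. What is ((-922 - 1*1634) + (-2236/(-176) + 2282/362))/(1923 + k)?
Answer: -6734867/17361520 ≈ -0.38792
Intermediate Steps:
k = 4617 (k = 2 - 1*(-4615) = 2 + 4615 = 4617)
((-922 - 1*1634) + (-2236/(-176) + 2282/362))/(1923 + k) = ((-922 - 1*1634) + (-2236/(-176) + 2282/362))/(1923 + 4617) = ((-922 - 1634) + (-2236*(-1/176) + 2282*(1/362)))/6540 = (-2556 + (559/44 + 1141/181))*(1/6540) = (-2556 + 151383/7964)*(1/6540) = -20204601/7964*1/6540 = -6734867/17361520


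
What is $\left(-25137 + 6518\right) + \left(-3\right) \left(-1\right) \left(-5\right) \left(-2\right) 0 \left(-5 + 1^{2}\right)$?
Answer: $-18619$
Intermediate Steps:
$\left(-25137 + 6518\right) + \left(-3\right) \left(-1\right) \left(-5\right) \left(-2\right) 0 \left(-5 + 1^{2}\right) = -18619 + 3 \left(-5\right) \left(-2\right) 0 \left(-5 + 1\right) = -18619 + \left(-15\right) \left(-2\right) 0 \left(-4\right) = -18619 + 30 \cdot 0 = -18619 + 0 = -18619$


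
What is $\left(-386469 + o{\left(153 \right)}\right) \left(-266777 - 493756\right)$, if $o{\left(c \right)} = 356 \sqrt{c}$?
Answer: $293922427977 - 812249244 \sqrt{17} \approx 2.9057 \cdot 10^{11}$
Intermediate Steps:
$\left(-386469 + o{\left(153 \right)}\right) \left(-266777 - 493756\right) = \left(-386469 + 356 \sqrt{153}\right) \left(-266777 - 493756\right) = \left(-386469 + 356 \cdot 3 \sqrt{17}\right) \left(-760533\right) = \left(-386469 + 1068 \sqrt{17}\right) \left(-760533\right) = 293922427977 - 812249244 \sqrt{17}$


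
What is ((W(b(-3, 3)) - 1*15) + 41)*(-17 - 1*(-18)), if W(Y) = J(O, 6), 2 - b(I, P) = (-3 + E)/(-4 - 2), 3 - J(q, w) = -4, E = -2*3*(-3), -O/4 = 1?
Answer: 33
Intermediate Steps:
O = -4 (O = -4*1 = -4)
E = 18 (E = -6*(-3) = 18)
J(q, w) = 7 (J(q, w) = 3 - 1*(-4) = 3 + 4 = 7)
b(I, P) = 9/2 (b(I, P) = 2 - (-3 + 18)/(-4 - 2) = 2 - 15/(-6) = 2 - 15*(-1)/6 = 2 - 1*(-5/2) = 2 + 5/2 = 9/2)
W(Y) = 7
((W(b(-3, 3)) - 1*15) + 41)*(-17 - 1*(-18)) = ((7 - 1*15) + 41)*(-17 - 1*(-18)) = ((7 - 15) + 41)*(-17 + 18) = (-8 + 41)*1 = 33*1 = 33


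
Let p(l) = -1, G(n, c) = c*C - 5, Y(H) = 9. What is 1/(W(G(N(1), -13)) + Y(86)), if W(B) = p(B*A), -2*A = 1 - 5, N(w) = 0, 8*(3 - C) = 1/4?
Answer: ⅛ ≈ 0.12500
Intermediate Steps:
C = 95/32 (C = 3 - 1/(8*4) = 3 - ⅛*¼ = 3 - 1/32 = 95/32 ≈ 2.9688)
G(n, c) = -5 + 95*c/32 (G(n, c) = c*(95/32) - 5 = 95*c/32 - 5 = -5 + 95*c/32)
A = 2 (A = -(1 - 5)/2 = -½*(-4) = 2)
W(B) = -1
1/(W(G(N(1), -13)) + Y(86)) = 1/(-1 + 9) = 1/8 = ⅛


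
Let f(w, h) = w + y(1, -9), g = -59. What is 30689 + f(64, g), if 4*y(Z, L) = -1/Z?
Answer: 123011/4 ≈ 30753.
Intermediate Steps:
y(Z, L) = -1/(4*Z) (y(Z, L) = (-1/Z)/4 = -1/(4*Z))
f(w, h) = -1/4 + w (f(w, h) = w - 1/4/1 = w - 1/4*1 = w - 1/4 = -1/4 + w)
30689 + f(64, g) = 30689 + (-1/4 + 64) = 30689 + 255/4 = 123011/4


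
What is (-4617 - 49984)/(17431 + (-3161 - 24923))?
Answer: 54601/10653 ≈ 5.1254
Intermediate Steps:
(-4617 - 49984)/(17431 + (-3161 - 24923)) = -54601/(17431 - 28084) = -54601/(-10653) = -54601*(-1/10653) = 54601/10653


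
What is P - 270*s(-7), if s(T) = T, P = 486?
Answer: 2376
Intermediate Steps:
P - 270*s(-7) = 486 - 270*(-7) = 486 + 1890 = 2376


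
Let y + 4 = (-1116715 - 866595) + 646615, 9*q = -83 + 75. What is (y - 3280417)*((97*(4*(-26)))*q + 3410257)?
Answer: -142082589158972/9 ≈ -1.5787e+13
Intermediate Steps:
q = -8/9 (q = (-83 + 75)/9 = (⅑)*(-8) = -8/9 ≈ -0.88889)
y = -1336699 (y = -4 + ((-1116715 - 866595) + 646615) = -4 + (-1983310 + 646615) = -4 - 1336695 = -1336699)
(y - 3280417)*((97*(4*(-26)))*q + 3410257) = (-1336699 - 3280417)*((97*(4*(-26)))*(-8/9) + 3410257) = -4617116*((97*(-104))*(-8/9) + 3410257) = -4617116*(-10088*(-8/9) + 3410257) = -4617116*(80704/9 + 3410257) = -4617116*30773017/9 = -142082589158972/9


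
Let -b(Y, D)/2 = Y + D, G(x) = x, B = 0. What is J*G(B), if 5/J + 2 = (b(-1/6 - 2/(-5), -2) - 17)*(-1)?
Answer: 0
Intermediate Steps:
b(Y, D) = -2*D - 2*Y (b(Y, D) = -2*(Y + D) = -2*(D + Y) = -2*D - 2*Y)
J = 75/172 (J = 5/(-2 + ((-2*(-2) - 2*(-1/6 - 2/(-5))) - 17)*(-1)) = 5/(-2 + ((4 - 2*(-1*⅙ - 2*(-⅕))) - 17)*(-1)) = 5/(-2 + ((4 - 2*(-⅙ + ⅖)) - 17)*(-1)) = 5/(-2 + ((4 - 2*7/30) - 17)*(-1)) = 5/(-2 + ((4 - 7/15) - 17)*(-1)) = 5/(-2 + (53/15 - 17)*(-1)) = 5/(-2 - 202/15*(-1)) = 5/(-2 + 202/15) = 5/(172/15) = 5*(15/172) = 75/172 ≈ 0.43605)
J*G(B) = (75/172)*0 = 0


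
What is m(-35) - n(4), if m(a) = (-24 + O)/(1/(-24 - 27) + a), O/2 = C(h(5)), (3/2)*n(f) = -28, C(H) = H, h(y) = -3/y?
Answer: 259679/13395 ≈ 19.386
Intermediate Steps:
n(f) = -56/3 (n(f) = (2/3)*(-28) = -56/3)
O = -6/5 (O = 2*(-3/5) = -6/5 ≈ -1.2000)
m(a) = -126/(5*(-1/51 + a)) (m(a) = (-24 - 6/5)/(1/(-24 - 27) + a) = -126/(5*(1/(-51) + a)) = -126/(5*(-1/51 + a)))
m(-35) - n(4) = -6426/(-5 + 255*(-35)) - 1*(-56/3) = -6426/(-5 - 8925) + 56/3 = -6426/(-8930) + 56/3 = -6426*(-1/8930) + 56/3 = 3213/4465 + 56/3 = 259679/13395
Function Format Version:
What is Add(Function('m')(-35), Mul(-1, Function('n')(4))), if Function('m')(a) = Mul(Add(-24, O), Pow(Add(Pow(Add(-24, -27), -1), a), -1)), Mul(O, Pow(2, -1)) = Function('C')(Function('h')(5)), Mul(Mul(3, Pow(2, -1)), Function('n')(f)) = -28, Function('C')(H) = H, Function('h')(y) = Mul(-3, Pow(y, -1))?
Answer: Rational(259679, 13395) ≈ 19.386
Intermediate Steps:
Function('n')(f) = Rational(-56, 3) (Function('n')(f) = Mul(Rational(2, 3), -28) = Rational(-56, 3))
O = Rational(-6, 5) (O = Mul(2, Mul(-3, Pow(5, -1))) = Mul(2, Mul(-3, Rational(1, 5))) = Mul(2, Rational(-3, 5)) = Rational(-6, 5) ≈ -1.2000)
Function('m')(a) = Mul(Rational(-126, 5), Pow(Add(Rational(-1, 51), a), -1)) (Function('m')(a) = Mul(Add(-24, Rational(-6, 5)), Pow(Add(Pow(Add(-24, -27), -1), a), -1)) = Mul(Rational(-126, 5), Pow(Add(Pow(-51, -1), a), -1)) = Mul(Rational(-126, 5), Pow(Add(Rational(-1, 51), a), -1)))
Add(Function('m')(-35), Mul(-1, Function('n')(4))) = Add(Mul(-6426, Pow(Add(-5, Mul(255, -35)), -1)), Mul(-1, Rational(-56, 3))) = Add(Mul(-6426, Pow(Add(-5, -8925), -1)), Rational(56, 3)) = Add(Mul(-6426, Pow(-8930, -1)), Rational(56, 3)) = Add(Mul(-6426, Rational(-1, 8930)), Rational(56, 3)) = Add(Rational(3213, 4465), Rational(56, 3)) = Rational(259679, 13395)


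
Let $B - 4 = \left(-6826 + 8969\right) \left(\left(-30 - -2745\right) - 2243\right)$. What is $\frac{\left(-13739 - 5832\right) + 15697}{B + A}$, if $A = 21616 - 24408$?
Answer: $- \frac{1937}{504354} \approx -0.0038406$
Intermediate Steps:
$B = 1011500$ ($B = 4 + \left(-6826 + 8969\right) \left(\left(-30 - -2745\right) - 2243\right) = 4 + 2143 \left(\left(-30 + 2745\right) - 2243\right) = 4 + 2143 \left(2715 - 2243\right) = 4 + 2143 \cdot 472 = 4 + 1011496 = 1011500$)
$A = -2792$
$\frac{\left(-13739 - 5832\right) + 15697}{B + A} = \frac{\left(-13739 - 5832\right) + 15697}{1011500 - 2792} = \frac{\left(-13739 - 5832\right) + 15697}{1008708} = \left(-19571 + 15697\right) \frac{1}{1008708} = \left(-3874\right) \frac{1}{1008708} = - \frac{1937}{504354}$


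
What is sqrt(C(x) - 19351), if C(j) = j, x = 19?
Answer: 6*I*sqrt(537) ≈ 139.04*I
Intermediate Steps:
sqrt(C(x) - 19351) = sqrt(19 - 19351) = sqrt(-19332) = 6*I*sqrt(537)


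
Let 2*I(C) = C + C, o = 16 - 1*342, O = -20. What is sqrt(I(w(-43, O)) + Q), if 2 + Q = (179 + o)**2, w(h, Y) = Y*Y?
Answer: sqrt(22007) ≈ 148.35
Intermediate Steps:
w(h, Y) = Y**2
o = -326 (o = 16 - 342 = -326)
Q = 21607 (Q = -2 + (179 - 326)**2 = -2 + (-147)**2 = -2 + 21609 = 21607)
I(C) = C (I(C) = (C + C)/2 = (2*C)/2 = C)
sqrt(I(w(-43, O)) + Q) = sqrt((-20)**2 + 21607) = sqrt(400 + 21607) = sqrt(22007)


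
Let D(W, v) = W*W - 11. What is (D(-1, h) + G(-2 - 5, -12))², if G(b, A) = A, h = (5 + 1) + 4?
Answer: 484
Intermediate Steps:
h = 10 (h = 6 + 4 = 10)
D(W, v) = -11 + W² (D(W, v) = W² - 11 = -11 + W²)
(D(-1, h) + G(-2 - 5, -12))² = ((-11 + (-1)²) - 12)² = ((-11 + 1) - 12)² = (-10 - 12)² = (-22)² = 484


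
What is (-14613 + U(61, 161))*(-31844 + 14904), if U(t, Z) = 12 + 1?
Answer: 247324000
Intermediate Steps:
U(t, Z) = 13
(-14613 + U(61, 161))*(-31844 + 14904) = (-14613 + 13)*(-31844 + 14904) = -14600*(-16940) = 247324000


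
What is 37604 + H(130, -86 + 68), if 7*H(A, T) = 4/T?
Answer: 2369050/63 ≈ 37604.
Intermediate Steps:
H(A, T) = 4/(7*T) (H(A, T) = (4/T)/7 = 4/(7*T))
37604 + H(130, -86 + 68) = 37604 + 4/(7*(-86 + 68)) = 37604 + (4/7)/(-18) = 37604 + (4/7)*(-1/18) = 37604 - 2/63 = 2369050/63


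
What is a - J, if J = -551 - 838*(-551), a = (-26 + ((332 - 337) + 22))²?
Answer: -461106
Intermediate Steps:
a = 81 (a = (-26 + (-5 + 22))² = (-26 + 17)² = (-9)² = 81)
J = 461187 (J = -551 + 461738 = 461187)
a - J = 81 - 1*461187 = 81 - 461187 = -461106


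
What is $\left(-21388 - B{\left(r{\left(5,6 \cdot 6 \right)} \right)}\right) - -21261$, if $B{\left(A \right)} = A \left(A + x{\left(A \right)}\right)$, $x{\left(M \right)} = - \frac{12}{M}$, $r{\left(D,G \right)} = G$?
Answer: $-1411$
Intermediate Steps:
$B{\left(A \right)} = A \left(A - \frac{12}{A}\right)$
$\left(-21388 - B{\left(r{\left(5,6 \cdot 6 \right)} \right)}\right) - -21261 = \left(-21388 - \left(-12 + \left(6 \cdot 6\right)^{2}\right)\right) - -21261 = \left(-21388 - \left(-12 + 36^{2}\right)\right) + 21261 = \left(-21388 - \left(-12 + 1296\right)\right) + 21261 = \left(-21388 - 1284\right) + 21261 = -22672 + 21261 = -1411$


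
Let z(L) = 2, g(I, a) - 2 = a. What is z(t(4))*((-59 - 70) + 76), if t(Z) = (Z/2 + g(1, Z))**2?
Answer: -106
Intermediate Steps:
g(I, a) = 2 + a
t(Z) = (2 + 3*Z/2)**2 (t(Z) = (Z/2 + (2 + Z))**2 = (2 + 3*Z/2)**2)
z(t(4))*((-59 - 70) + 76) = 2*((-59 - 70) + 76) = 2*(-129 + 76) = 2*(-53) = -106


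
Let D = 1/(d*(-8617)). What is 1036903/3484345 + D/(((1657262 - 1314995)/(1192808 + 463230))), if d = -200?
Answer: 61163643037038851/205528601285219100 ≈ 0.29759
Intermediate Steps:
D = 1/1723400 (D = 1/(-200*(-8617)) = 1/1723400 ≈ 5.8025e-7)
1036903/3484345 + D/(((1657262 - 1314995)/(1192808 + 463230))) = 1036903/3484345 + 1/(1723400*(((1657262 - 1314995)/(1192808 + 463230)))) = 1036903*(1/3484345) + 1/(1723400*((342267/1656038))) = 1036903/3484345 + 1/(1723400*((342267*(1/1656038)))) = 1036903/3484345 + 1/(1723400*(342267/1656038)) = 1036903/3484345 + (1/1723400)*(1656038/342267) = 1036903/3484345 + 828019/294931473900 = 61163643037038851/205528601285219100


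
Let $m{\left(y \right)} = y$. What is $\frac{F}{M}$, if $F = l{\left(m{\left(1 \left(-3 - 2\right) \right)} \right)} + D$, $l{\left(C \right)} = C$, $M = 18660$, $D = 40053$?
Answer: $\frac{10012}{4665} \approx 2.1462$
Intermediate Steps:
$F = 40048$ ($F = 1 \left(-3 - 2\right) + 40053 = 1 \left(-5\right) + 40053 = -5 + 40053 = 40048$)
$\frac{F}{M} = \frac{40048}{18660} = 40048 \cdot \frac{1}{18660} = \frac{10012}{4665}$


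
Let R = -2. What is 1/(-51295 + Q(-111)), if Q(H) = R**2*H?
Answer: -1/51739 ≈ -1.9328e-5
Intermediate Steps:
Q(H) = 4*H (Q(H) = (-2)**2*H = 4*H)
1/(-51295 + Q(-111)) = 1/(-51295 + 4*(-111)) = 1/(-51295 - 444) = 1/(-51739) = -1/51739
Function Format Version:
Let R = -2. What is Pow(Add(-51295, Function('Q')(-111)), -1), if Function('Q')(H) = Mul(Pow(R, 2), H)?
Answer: Rational(-1, 51739) ≈ -1.9328e-5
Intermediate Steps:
Function('Q')(H) = Mul(4, H) (Function('Q')(H) = Mul(Pow(-2, 2), H) = Mul(4, H))
Pow(Add(-51295, Function('Q')(-111)), -1) = Pow(Add(-51295, Mul(4, -111)), -1) = Pow(Add(-51295, -444), -1) = Pow(-51739, -1) = Rational(-1, 51739)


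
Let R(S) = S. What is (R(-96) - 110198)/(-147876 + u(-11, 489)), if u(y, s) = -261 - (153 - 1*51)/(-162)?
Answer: 1488969/1999841 ≈ 0.74454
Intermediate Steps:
u(y, s) = -7030/27 (u(y, s) = -261 - (153 - 51)*(-1)/162 = -261 - 102*(-1)/162 = -261 - 1*(-17/27) = -261 + 17/27 = -7030/27)
(R(-96) - 110198)/(-147876 + u(-11, 489)) = (-96 - 110198)/(-147876 - 7030/27) = -110294/(-3999682/27) = -110294*(-27/3999682) = 1488969/1999841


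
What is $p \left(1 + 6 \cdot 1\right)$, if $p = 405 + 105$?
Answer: $3570$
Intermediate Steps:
$p = 510$
$p \left(1 + 6 \cdot 1\right) = 510 \left(1 + 6 \cdot 1\right) = 510 \left(1 + 6\right) = 510 \cdot 7 = 3570$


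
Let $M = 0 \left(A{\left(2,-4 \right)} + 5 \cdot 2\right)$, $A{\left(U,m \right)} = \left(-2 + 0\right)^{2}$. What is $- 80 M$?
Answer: $0$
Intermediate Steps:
$A{\left(U,m \right)} = 4$ ($A{\left(U,m \right)} = \left(-2\right)^{2} = 4$)
$M = 0$ ($M = 0 \left(4 + 5 \cdot 2\right) = 0 \left(4 + 10\right) = 0 \cdot 14 = 0$)
$- 80 M = \left(-80\right) 0 = 0$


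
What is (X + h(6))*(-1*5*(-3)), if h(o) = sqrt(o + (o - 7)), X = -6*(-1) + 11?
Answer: 255 + 15*sqrt(5) ≈ 288.54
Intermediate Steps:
X = 17 (X = 6 + 11 = 17)
h(o) = sqrt(-7 + 2*o) (h(o) = sqrt(o + (-7 + o)) = sqrt(-7 + 2*o))
(X + h(6))*(-1*5*(-3)) = (17 + sqrt(-7 + 2*6))*(-1*5*(-3)) = (17 + sqrt(-7 + 12))*(-5*(-3)) = (17 + sqrt(5))*15 = 255 + 15*sqrt(5)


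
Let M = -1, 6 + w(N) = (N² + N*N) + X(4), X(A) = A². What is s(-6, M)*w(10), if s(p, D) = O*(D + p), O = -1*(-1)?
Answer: -1470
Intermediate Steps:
O = 1
w(N) = 10 + 2*N² (w(N) = -6 + ((N² + N*N) + 4²) = -6 + ((N² + N²) + 16) = -6 + (2*N² + 16) = -6 + (16 + 2*N²) = 10 + 2*N²)
s(p, D) = D + p (s(p, D) = 1*(D + p) = D + p)
s(-6, M)*w(10) = (-1 - 6)*(10 + 2*10²) = -7*(10 + 2*100) = -7*(10 + 200) = -7*210 = -1470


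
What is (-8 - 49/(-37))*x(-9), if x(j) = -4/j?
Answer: -988/333 ≈ -2.9670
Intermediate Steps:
(-8 - 49/(-37))*x(-9) = (-8 - 49/(-37))*(-4/(-9)) = (-8 - 49*(-1/37))*(-4*(-1/9)) = (-8 + 49/37)*(4/9) = -247/37*4/9 = -988/333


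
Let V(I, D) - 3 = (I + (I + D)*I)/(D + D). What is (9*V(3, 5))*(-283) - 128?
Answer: -146459/10 ≈ -14646.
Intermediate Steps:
V(I, D) = 3 + (I + I*(D + I))/(2*D) (V(I, D) = 3 + (I + (I + D)*I)/(D + D) = 3 + (I + (D + I)*I)/((2*D)) = 3 + (I + I*(D + I))*(1/(2*D)) = 3 + (I + I*(D + I))/(2*D))
(9*V(3, 5))*(-283) - 128 = (9*((½)*(3 + 3² + 5*(6 + 3))/5))*(-283) - 128 = (9*((½)*(⅕)*(3 + 9 + 5*9)))*(-283) - 128 = (9*((½)*(⅕)*(3 + 9 + 45)))*(-283) - 128 = (9*((½)*(⅕)*57))*(-283) - 128 = (9*(57/10))*(-283) - 128 = (513/10)*(-283) - 128 = -145179/10 - 128 = -146459/10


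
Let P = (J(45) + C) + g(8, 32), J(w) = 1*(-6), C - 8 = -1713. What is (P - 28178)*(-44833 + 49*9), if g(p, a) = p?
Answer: 1326477352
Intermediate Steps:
C = -1705 (C = 8 - 1713 = -1705)
J(w) = -6
P = -1703 (P = (-6 - 1705) + 8 = -1711 + 8 = -1703)
(P - 28178)*(-44833 + 49*9) = (-1703 - 28178)*(-44833 + 49*9) = -29881*(-44833 + 441) = -29881*(-44392) = 1326477352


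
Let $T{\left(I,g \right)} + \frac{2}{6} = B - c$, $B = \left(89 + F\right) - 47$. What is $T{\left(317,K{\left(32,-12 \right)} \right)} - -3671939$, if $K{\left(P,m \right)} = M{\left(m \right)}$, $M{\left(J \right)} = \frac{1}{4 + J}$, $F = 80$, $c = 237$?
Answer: $\frac{11015471}{3} \approx 3.6718 \cdot 10^{6}$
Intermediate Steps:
$B = 122$ ($B = \left(89 + 80\right) - 47 = 169 - 47 = 122$)
$K{\left(P,m \right)} = \frac{1}{4 + m}$
$T{\left(I,g \right)} = - \frac{346}{3}$ ($T{\left(I,g \right)} = - \frac{1}{3} + \left(122 - 237\right) = - \frac{1}{3} - 115 = - \frac{346}{3}$)
$T{\left(317,K{\left(32,-12 \right)} \right)} - -3671939 = - \frac{346}{3} - -3671939 = - \frac{346}{3} + 3671939 = \frac{11015471}{3}$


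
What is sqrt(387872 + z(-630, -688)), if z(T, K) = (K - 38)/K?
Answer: sqrt(11474836466)/172 ≈ 622.79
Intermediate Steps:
z(T, K) = (-38 + K)/K
sqrt(387872 + z(-630, -688)) = sqrt(387872 + (-38 - 688)/(-688)) = sqrt(387872 - 1/688*(-726)) = sqrt(387872 + 363/344) = sqrt(133428331/344) = sqrt(11474836466)/172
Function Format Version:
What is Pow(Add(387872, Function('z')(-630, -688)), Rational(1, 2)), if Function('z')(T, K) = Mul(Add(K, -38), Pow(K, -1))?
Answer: Mul(Rational(1, 172), Pow(11474836466, Rational(1, 2))) ≈ 622.79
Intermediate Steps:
Function('z')(T, K) = Mul(Pow(K, -1), Add(-38, K)) (Function('z')(T, K) = Mul(Add(-38, K), Pow(K, -1)) = Mul(Pow(K, -1), Add(-38, K)))
Pow(Add(387872, Function('z')(-630, -688)), Rational(1, 2)) = Pow(Add(387872, Mul(Pow(-688, -1), Add(-38, -688))), Rational(1, 2)) = Pow(Add(387872, Mul(Rational(-1, 688), -726)), Rational(1, 2)) = Pow(Add(387872, Rational(363, 344)), Rational(1, 2)) = Pow(Rational(133428331, 344), Rational(1, 2)) = Mul(Rational(1, 172), Pow(11474836466, Rational(1, 2)))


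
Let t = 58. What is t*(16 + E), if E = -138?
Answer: -7076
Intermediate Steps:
t*(16 + E) = 58*(16 - 138) = 58*(-122) = -7076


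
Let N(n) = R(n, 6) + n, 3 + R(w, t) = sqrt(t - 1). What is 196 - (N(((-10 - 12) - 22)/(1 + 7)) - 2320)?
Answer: 5049/2 - sqrt(5) ≈ 2522.3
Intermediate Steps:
R(w, t) = -3 + sqrt(-1 + t) (R(w, t) = -3 + sqrt(t - 1) = -3 + sqrt(-1 + t))
N(n) = -3 + n + sqrt(5) (N(n) = (-3 + sqrt(-1 + 6)) + n = (-3 + sqrt(5)) + n = -3 + n + sqrt(5))
196 - (N(((-10 - 12) - 22)/(1 + 7)) - 2320) = 196 - ((-3 + ((-10 - 12) - 22)/(1 + 7) + sqrt(5)) - 2320) = 196 - ((-3 + (-22 - 22)/8 + sqrt(5)) - 2320) = 196 - ((-3 - 44*1/8 + sqrt(5)) - 2320) = 196 - ((-3 - 11/2 + sqrt(5)) - 2320) = 196 - ((-17/2 + sqrt(5)) - 2320) = 196 - (-4657/2 + sqrt(5)) = 196 + (4657/2 - sqrt(5)) = 5049/2 - sqrt(5)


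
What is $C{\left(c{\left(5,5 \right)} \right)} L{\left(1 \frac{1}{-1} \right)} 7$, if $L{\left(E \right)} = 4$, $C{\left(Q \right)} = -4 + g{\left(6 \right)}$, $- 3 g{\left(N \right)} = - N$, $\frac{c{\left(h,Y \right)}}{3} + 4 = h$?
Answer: $-56$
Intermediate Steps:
$c{\left(h,Y \right)} = -12 + 3 h$
$g{\left(N \right)} = \frac{N}{3}$ ($g{\left(N \right)} = - \frac{\left(-1\right) N}{3} = \frac{N}{3}$)
$C{\left(Q \right)} = -2$ ($C{\left(Q \right)} = -4 + \frac{1}{3} \cdot 6 = -4 + 2 = -2$)
$C{\left(c{\left(5,5 \right)} \right)} L{\left(1 \frac{1}{-1} \right)} 7 = \left(-2\right) 4 \cdot 7 = \left(-8\right) 7 = -56$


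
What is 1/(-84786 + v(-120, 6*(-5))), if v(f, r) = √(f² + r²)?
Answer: -14131/1198108416 - 5*√17/1198108416 ≈ -1.1812e-5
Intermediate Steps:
1/(-84786 + v(-120, 6*(-5))) = 1/(-84786 + √((-120)² + (6*(-5))²)) = 1/(-84786 + √(14400 + (-30)²)) = 1/(-84786 + √(14400 + 900)) = 1/(-84786 + √15300) = 1/(-84786 + 30*√17)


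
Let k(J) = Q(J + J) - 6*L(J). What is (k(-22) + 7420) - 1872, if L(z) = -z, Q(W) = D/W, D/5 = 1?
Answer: 238299/44 ≈ 5415.9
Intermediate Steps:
D = 5 (D = 5*1 = 5)
Q(W) = 5/W
k(J) = 6*J + 5/(2*J) (k(J) = 5/(J + J) - (-6)*J = 5/((2*J)) + 6*J = 5*(1/(2*J)) + 6*J = 5/(2*J) + 6*J = 6*J + 5/(2*J))
(k(-22) + 7420) - 1872 = ((6*(-22) + (5/2)/(-22)) + 7420) - 1872 = ((-132 + (5/2)*(-1/22)) + 7420) - 1872 = ((-132 - 5/44) + 7420) - 1872 = (-5813/44 + 7420) - 1872 = 320667/44 - 1872 = 238299/44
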